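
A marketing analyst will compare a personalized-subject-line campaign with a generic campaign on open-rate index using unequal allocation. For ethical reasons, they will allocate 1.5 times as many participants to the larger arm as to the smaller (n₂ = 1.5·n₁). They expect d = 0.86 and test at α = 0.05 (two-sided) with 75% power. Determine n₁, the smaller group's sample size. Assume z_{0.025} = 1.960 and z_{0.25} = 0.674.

n₁ = 16

With allocation ratio k = n₂/n₁ = 1.5, Var(x̄₁−x̄₂) = σ²(1/n₁ + 1/(k·n₁)) = σ²·(k+1)/(k·n₁).
So n₁ = (1 + 1/k)·((z_{α/2} + z_β)/d)² = 1.667 × (2.634/0.86)².
n₁ = 1.667 × 9.38 = 15.6.
Round up: n₁ = 16, giving n₂ = 1.5 × 16 = 24.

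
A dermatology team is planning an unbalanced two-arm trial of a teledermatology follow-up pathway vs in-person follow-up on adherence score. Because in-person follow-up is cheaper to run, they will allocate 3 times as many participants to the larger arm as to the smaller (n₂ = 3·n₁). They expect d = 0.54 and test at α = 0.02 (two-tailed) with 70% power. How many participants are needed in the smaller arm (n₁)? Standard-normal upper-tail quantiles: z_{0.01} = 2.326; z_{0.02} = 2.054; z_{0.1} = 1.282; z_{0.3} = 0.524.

n₁ = 38

With allocation ratio k = n₂/n₁ = 3, Var(x̄₁−x̄₂) = σ²(1/n₁ + 1/(k·n₁)) = σ²·(k+1)/(k·n₁).
So n₁ = (1 + 1/k)·((z_{α/2} + z_β)/d)² = 1.333 × (2.850/0.54)².
n₁ = 1.333 × 27.85 = 37.1.
Round up: n₁ = 38, giving n₂ = 3 × 38 = 114.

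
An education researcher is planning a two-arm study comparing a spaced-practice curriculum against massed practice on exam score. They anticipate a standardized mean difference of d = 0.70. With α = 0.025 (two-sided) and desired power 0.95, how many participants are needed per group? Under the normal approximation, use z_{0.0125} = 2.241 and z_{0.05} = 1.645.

n = 62 per group

For two independent groups with equal n: n = 2·((z_{α/2} + z_β) / d)².
z_{α/2} + z_β = 2.241 + 1.645 = 3.886.
n = 2 × (3.886 / 0.70)² = 2 × 5.551² = 2 × 30.82 = 61.6.
Round up to the next whole participant.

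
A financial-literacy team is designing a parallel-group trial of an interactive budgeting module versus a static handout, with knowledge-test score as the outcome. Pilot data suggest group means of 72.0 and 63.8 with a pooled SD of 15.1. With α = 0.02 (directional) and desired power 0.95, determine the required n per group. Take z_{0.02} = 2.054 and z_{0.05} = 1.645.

n = 93 per group

Cohen's d = |M₁ − M₂| / SD_pooled = |72.0 − 63.8| / 15.1 = 8.2 / 15.1 = 0.543.
For two independent groups with equal n: n = 2·((z_{α} + z_β) / d)².
z_{α} + z_β = 2.054 + 1.645 = 3.699.
n = 2 × (3.699 / 0.543)² = 2 × 6.812² = 2 × 46.41 = 92.8.
Round up to the next whole participant.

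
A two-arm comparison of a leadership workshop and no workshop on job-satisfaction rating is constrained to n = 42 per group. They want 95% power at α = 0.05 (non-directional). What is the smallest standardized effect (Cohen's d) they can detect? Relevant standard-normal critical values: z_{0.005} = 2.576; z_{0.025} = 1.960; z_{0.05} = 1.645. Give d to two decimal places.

For two independent groups of n = 42 each: d_min = (z_{α/2} + z_β)·√(2/n).
z-sum = 1.960 + 1.645 = 3.605.
d_min = 3.605 × √(2/42) = 3.605 × 0.2182 = 0.787.

d_min ≈ 0.79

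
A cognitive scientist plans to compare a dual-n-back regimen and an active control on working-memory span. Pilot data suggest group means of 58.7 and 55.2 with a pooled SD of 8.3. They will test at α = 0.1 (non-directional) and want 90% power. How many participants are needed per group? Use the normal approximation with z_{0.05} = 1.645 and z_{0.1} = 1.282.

Cohen's d = |M₁ − M₂| / SD_pooled = |58.7 − 55.2| / 8.3 = 3.5 / 8.3 = 0.422.
For two independent groups with equal n: n = 2·((z_{α/2} + z_β) / d)².
z_{α/2} + z_β = 1.645 + 1.282 = 2.927.
n = 2 × (2.927 / 0.422)² = 2 × 6.936² = 2 × 48.11 = 96.2.
Round up to the next whole participant.

n = 97 per group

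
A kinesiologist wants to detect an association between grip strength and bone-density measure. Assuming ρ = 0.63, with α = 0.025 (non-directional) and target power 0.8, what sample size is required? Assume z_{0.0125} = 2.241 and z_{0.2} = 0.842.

Fisher's z: C = ½·ln((1+r)/(1−r)) = ½·ln(4.4054) = 0.7414.
n = ((z_{α/2} + z_β)/C)² + 3.
(2.241 + 0.842) / 0.7414 = 3.083 / 0.7414 = 4.158.
n = 4.158² + 3 = 17.29 + 3 = 20.3.
Round up.

n = 21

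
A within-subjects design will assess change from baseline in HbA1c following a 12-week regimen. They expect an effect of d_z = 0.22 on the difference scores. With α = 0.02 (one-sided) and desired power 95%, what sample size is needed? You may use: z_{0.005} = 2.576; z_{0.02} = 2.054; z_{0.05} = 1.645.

n = 283 pairs

For a paired (one-sample on differences) test: n = ((z_{α} + z_β) / d)².
z_{α} + z_β = 2.054 + 1.645 = 3.699.
n = (3.699 / 0.22)² = 16.814² = 282.70.
Round up.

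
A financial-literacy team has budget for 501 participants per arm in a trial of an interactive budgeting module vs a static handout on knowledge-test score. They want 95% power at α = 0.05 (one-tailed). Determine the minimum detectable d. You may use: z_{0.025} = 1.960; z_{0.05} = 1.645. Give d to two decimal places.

For two independent groups of n = 501 each: d_min = (z_{α} + z_β)·√(2/n).
z-sum = 1.645 + 1.645 = 3.290.
d_min = 3.290 × √(2/501) = 3.290 × 0.0632 = 0.208.

d_min ≈ 0.21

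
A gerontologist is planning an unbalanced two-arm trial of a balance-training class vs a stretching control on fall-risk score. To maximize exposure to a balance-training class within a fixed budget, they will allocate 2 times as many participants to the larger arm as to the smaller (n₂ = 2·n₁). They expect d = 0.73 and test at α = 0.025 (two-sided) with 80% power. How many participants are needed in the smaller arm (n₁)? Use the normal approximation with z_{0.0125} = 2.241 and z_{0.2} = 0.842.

n₁ = 27

With allocation ratio k = n₂/n₁ = 2, Var(x̄₁−x̄₂) = σ²(1/n₁ + 1/(k·n₁)) = σ²·(k+1)/(k·n₁).
So n₁ = (1 + 1/k)·((z_{α/2} + z_β)/d)² = 1.500 × (3.083/0.73)².
n₁ = 1.500 × 17.84 = 26.8.
Round up: n₁ = 27, giving n₂ = 2 × 27 = 54.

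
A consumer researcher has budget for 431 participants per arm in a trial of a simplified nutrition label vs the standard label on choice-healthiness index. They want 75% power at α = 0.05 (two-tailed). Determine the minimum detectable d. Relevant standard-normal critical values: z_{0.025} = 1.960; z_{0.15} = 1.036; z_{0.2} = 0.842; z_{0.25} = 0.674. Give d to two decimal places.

d_min ≈ 0.18

For two independent groups of n = 431 each: d_min = (z_{α/2} + z_β)·√(2/n).
z-sum = 1.960 + 0.674 = 2.634.
d_min = 2.634 × √(2/431) = 2.634 × 0.0681 = 0.179.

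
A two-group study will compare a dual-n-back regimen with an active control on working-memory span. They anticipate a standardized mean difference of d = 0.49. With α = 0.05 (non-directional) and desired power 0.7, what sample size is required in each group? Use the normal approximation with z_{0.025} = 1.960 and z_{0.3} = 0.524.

n = 52 per group

For two independent groups with equal n: n = 2·((z_{α/2} + z_β) / d)².
z_{α/2} + z_β = 1.960 + 0.524 = 2.484.
n = 2 × (2.484 / 0.49)² = 2 × 5.069² = 2 × 25.70 = 51.4.
Round up to the next whole participant.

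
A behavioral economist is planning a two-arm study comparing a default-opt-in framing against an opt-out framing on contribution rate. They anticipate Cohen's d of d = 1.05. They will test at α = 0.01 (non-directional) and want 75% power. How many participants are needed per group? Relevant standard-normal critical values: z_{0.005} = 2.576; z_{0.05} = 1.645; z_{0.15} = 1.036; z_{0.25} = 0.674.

For two independent groups with equal n: n = 2·((z_{α/2} + z_β) / d)².
z_{α/2} + z_β = 2.576 + 0.674 = 3.250.
n = 2 × (3.250 / 1.05)² = 2 × 3.095² = 2 × 9.58 = 19.2.
Round up to the next whole participant.

n = 20 per group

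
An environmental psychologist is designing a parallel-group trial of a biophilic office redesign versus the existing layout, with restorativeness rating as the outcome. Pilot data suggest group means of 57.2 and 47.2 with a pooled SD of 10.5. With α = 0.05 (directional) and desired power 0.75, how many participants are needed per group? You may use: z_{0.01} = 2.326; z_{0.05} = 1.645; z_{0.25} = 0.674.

Cohen's d = |M₁ − M₂| / SD_pooled = |57.2 − 47.2| / 10.5 = 10.0 / 10.5 = 0.952.
For two independent groups with equal n: n = 2·((z_{α} + z_β) / d)².
z_{α} + z_β = 1.645 + 0.674 = 2.319.
n = 2 × (2.319 / 0.952)² = 2 × 2.436² = 2 × 5.93 = 11.9.
Round up to the next whole participant.

n = 12 per group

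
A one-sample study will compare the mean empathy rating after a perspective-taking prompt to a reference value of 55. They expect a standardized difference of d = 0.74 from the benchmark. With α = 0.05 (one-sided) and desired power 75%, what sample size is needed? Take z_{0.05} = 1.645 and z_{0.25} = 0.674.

For a one-sample test: n = ((z_{α} + z_β) / d)².
z_{α} + z_β = 1.645 + 0.674 = 2.319.
n = (2.319 / 0.74)² = 3.134² = 9.82.
Round up.

n = 10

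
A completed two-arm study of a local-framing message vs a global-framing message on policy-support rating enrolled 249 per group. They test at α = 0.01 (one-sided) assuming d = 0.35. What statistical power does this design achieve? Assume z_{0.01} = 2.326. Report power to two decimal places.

For two equal groups, power = Φ(d·√(n/2) − z_{α}).
d·√(n/2) = 0.35 × √(249/2) = 0.35 × 11.158 = 3.905.
z_β = 3.905 − 2.326 = 1.579.
Power = Φ(1.579) = 0.943.

power ≈ 0.94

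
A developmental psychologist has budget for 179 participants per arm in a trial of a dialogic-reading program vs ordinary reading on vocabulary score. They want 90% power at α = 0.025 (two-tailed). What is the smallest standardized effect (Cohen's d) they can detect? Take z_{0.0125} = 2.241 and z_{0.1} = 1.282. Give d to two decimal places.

d_min ≈ 0.37

For two independent groups of n = 179 each: d_min = (z_{α/2} + z_β)·√(2/n).
z-sum = 2.241 + 1.282 = 3.523.
d_min = 3.523 × √(2/179) = 3.523 × 0.1057 = 0.372.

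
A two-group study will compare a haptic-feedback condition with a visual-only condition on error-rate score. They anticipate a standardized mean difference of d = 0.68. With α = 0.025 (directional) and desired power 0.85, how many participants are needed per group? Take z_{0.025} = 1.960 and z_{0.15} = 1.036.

For two independent groups with equal n: n = 2·((z_{α} + z_β) / d)².
z_{α} + z_β = 1.960 + 1.036 = 2.996.
n = 2 × (2.996 / 0.68)² = 2 × 4.406² = 2 × 19.41 = 38.8.
Round up to the next whole participant.

n = 39 per group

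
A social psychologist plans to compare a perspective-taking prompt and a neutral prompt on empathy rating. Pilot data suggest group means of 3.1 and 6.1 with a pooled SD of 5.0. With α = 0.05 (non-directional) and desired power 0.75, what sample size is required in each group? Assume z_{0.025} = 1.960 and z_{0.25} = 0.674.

n = 39 per group

Cohen's d = |M₁ − M₂| / SD_pooled = |3.1 − 6.1| / 5.0 = 3.0 / 5.0 = 0.600.
For two independent groups with equal n: n = 2·((z_{α/2} + z_β) / d)².
z_{α/2} + z_β = 1.960 + 0.674 = 2.634.
n = 2 × (2.634 / 0.600)² = 2 × 4.390² = 2 × 19.27 = 38.5.
Round up to the next whole participant.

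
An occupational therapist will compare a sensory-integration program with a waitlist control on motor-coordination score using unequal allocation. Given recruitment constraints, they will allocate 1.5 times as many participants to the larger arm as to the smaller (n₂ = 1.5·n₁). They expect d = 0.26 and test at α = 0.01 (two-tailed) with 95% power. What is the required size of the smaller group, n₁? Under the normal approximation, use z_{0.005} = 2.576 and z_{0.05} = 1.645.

With allocation ratio k = n₂/n₁ = 1.5, Var(x̄₁−x̄₂) = σ²(1/n₁ + 1/(k·n₁)) = σ²·(k+1)/(k·n₁).
So n₁ = (1 + 1/k)·((z_{α/2} + z_β)/d)² = 1.667 × (4.221/0.26)².
n₁ = 1.667 × 263.56 = 439.3.
Round up: n₁ = 440, giving n₂ = 1.5 × 440 = 660.

n₁ = 440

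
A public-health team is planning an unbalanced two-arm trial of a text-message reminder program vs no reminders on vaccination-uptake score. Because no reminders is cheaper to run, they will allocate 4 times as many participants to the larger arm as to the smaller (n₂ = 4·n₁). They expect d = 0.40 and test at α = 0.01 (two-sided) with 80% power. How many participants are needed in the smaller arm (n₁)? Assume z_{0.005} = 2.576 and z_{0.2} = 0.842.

With allocation ratio k = n₂/n₁ = 4, Var(x̄₁−x̄₂) = σ²(1/n₁ + 1/(k·n₁)) = σ²·(k+1)/(k·n₁).
So n₁ = (1 + 1/k)·((z_{α/2} + z_β)/d)² = 1.250 × (3.418/0.40)².
n₁ = 1.250 × 73.02 = 91.3.
Round up: n₁ = 92, giving n₂ = 4 × 92 = 368.

n₁ = 92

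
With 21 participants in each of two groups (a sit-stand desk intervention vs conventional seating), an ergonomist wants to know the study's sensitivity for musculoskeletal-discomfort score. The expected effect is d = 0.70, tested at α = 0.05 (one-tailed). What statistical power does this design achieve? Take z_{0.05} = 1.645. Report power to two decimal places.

power ≈ 0.73

For two equal groups, power = Φ(d·√(n/2) − z_{α}).
d·√(n/2) = 0.70 × √(21/2) = 0.70 × 3.240 = 2.268.
z_β = 2.268 − 1.645 = 0.623.
Power = Φ(0.623) = 0.733.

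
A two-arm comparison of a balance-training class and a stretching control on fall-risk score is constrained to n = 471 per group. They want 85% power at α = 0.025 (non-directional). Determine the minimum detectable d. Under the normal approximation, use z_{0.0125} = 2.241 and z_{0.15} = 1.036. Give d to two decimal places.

d_min ≈ 0.21

For two independent groups of n = 471 each: d_min = (z_{α/2} + z_β)·√(2/n).
z-sum = 2.241 + 1.036 = 3.277.
d_min = 3.277 × √(2/471) = 3.277 × 0.0652 = 0.214.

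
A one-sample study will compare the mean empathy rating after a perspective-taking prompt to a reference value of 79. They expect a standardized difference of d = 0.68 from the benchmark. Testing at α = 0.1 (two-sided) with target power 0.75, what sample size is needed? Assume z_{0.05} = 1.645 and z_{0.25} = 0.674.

n = 12

For a one-sample test: n = ((z_{α/2} + z_β) / d)².
z_{α/2} + z_β = 1.645 + 0.674 = 2.319.
n = (2.319 / 0.68)² = 3.410² = 11.63.
Round up.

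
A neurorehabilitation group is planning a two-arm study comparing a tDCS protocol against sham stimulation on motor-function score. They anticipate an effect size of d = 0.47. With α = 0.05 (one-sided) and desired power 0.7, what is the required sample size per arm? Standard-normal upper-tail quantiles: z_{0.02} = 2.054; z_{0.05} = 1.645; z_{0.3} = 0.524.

n = 43 per group

For two independent groups with equal n: n = 2·((z_{α} + z_β) / d)².
z_{α} + z_β = 1.645 + 0.524 = 2.169.
n = 2 × (2.169 / 0.47)² = 2 × 4.615² = 2 × 21.30 = 42.6.
Round up to the next whole participant.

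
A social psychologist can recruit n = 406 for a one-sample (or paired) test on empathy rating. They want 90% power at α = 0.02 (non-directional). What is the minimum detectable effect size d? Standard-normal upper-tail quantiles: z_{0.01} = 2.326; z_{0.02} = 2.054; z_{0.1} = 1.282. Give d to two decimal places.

d_min ≈ 0.18

For a single sample (or paired design) of n = 406: d_min = (z_{α/2} + z_β)/√n.
z-sum = 2.326 + 1.282 = 3.608.
d_min = 3.608 / √406 = 3.608 / 20.149 = 0.179.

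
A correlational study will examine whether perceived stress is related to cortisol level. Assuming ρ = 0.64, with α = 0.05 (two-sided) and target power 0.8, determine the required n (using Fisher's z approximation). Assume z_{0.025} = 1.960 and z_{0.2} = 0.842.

Fisher's z: C = ½·ln((1+r)/(1−r)) = ½·ln(4.5556) = 0.7582.
n = ((z_{α/2} + z_β)/C)² + 3.
(1.960 + 0.842) / 0.7582 = 2.802 / 0.7582 = 3.696.
n = 3.696² + 3 = 13.66 + 3 = 16.7.
Round up.

n = 17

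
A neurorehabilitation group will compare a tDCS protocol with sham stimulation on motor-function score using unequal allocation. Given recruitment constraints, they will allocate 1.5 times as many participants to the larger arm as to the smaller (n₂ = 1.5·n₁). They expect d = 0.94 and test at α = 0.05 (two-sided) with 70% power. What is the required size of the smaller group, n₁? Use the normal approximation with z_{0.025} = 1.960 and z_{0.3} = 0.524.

n₁ = 12

With allocation ratio k = n₂/n₁ = 1.5, Var(x̄₁−x̄₂) = σ²(1/n₁ + 1/(k·n₁)) = σ²·(k+1)/(k·n₁).
So n₁ = (1 + 1/k)·((z_{α/2} + z_β)/d)² = 1.667 × (2.484/0.94)².
n₁ = 1.667 × 6.98 = 11.6.
Round up: n₁ = 12, giving n₂ = 1.5 × 12 = 18.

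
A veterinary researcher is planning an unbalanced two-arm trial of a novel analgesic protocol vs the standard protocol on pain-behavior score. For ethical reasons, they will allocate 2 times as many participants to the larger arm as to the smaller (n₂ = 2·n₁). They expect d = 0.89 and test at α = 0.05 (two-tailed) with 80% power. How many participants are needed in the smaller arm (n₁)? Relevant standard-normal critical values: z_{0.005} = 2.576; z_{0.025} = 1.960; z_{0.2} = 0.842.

With allocation ratio k = n₂/n₁ = 2, Var(x̄₁−x̄₂) = σ²(1/n₁ + 1/(k·n₁)) = σ²·(k+1)/(k·n₁).
So n₁ = (1 + 1/k)·((z_{α/2} + z_β)/d)² = 1.500 × (2.802/0.89)².
n₁ = 1.500 × 9.91 = 14.9.
Round up: n₁ = 15, giving n₂ = 2 × 15 = 30.

n₁ = 15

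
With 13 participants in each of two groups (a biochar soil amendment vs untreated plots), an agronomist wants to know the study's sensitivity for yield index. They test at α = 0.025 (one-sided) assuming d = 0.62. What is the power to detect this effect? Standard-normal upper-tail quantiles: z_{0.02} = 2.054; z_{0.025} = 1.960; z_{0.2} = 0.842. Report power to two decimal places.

For two equal groups, power = Φ(d·√(n/2) − z_{α}).
d·√(n/2) = 0.62 × √(13/2) = 0.62 × 2.550 = 1.581.
z_β = 1.581 − 1.960 = -0.379.
Power = Φ(-0.379) = 0.352.

power ≈ 0.35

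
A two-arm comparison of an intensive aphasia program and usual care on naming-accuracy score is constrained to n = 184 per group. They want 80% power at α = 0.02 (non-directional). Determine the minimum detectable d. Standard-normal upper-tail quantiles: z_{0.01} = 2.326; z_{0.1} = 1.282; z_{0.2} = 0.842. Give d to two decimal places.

d_min ≈ 0.33

For two independent groups of n = 184 each: d_min = (z_{α/2} + z_β)·√(2/n).
z-sum = 2.326 + 0.842 = 3.168.
d_min = 3.168 × √(2/184) = 3.168 × 0.1043 = 0.330.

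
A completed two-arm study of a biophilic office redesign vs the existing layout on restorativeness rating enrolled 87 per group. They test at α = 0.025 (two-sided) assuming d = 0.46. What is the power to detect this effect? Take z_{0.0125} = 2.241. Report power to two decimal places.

power ≈ 0.79

For two equal groups, power = Φ(d·√(n/2) − z_{α/2}).
d·√(n/2) = 0.46 × √(87/2) = 0.46 × 6.595 = 3.034.
z_β = 3.034 − 2.241 = 0.793.
Power = Φ(0.793) = 0.786.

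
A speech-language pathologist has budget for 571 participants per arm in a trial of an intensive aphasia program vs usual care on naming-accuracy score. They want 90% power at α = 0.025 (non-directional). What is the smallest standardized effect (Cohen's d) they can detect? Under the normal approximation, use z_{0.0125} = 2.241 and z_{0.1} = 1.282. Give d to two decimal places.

For two independent groups of n = 571 each: d_min = (z_{α/2} + z_β)·√(2/n).
z-sum = 2.241 + 1.282 = 3.523.
d_min = 3.523 × √(2/571) = 3.523 × 0.0592 = 0.209.

d_min ≈ 0.21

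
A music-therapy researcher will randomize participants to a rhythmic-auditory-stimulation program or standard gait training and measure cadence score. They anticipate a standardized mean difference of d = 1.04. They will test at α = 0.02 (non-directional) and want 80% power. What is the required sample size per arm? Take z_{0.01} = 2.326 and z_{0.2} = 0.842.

n = 19 per group

For two independent groups with equal n: n = 2·((z_{α/2} + z_β) / d)².
z_{α/2} + z_β = 2.326 + 0.842 = 3.168.
n = 2 × (3.168 / 1.04)² = 2 × 3.046² = 2 × 9.28 = 18.6.
Round up to the next whole participant.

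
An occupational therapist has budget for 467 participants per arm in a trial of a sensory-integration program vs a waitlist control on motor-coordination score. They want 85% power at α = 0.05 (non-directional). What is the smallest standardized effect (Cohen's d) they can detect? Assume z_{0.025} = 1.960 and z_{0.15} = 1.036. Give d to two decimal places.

For two independent groups of n = 467 each: d_min = (z_{α/2} + z_β)·√(2/n).
z-sum = 1.960 + 1.036 = 2.996.
d_min = 2.996 × √(2/467) = 2.996 × 0.0654 = 0.196.

d_min ≈ 0.20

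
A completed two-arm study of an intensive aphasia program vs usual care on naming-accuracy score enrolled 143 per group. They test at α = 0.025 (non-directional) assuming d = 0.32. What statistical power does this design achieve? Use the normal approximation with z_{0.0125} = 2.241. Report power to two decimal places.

For two equal groups, power = Φ(d·√(n/2) − z_{α/2}).
d·√(n/2) = 0.32 × √(143/2) = 0.32 × 8.456 = 2.706.
z_β = 2.706 − 2.241 = 0.465.
Power = Φ(0.465) = 0.679.

power ≈ 0.68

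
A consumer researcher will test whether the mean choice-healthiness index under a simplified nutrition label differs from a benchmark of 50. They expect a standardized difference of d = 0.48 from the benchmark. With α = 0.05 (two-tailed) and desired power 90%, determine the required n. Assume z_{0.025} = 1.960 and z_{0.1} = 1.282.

n = 46

For a one-sample test: n = ((z_{α/2} + z_β) / d)².
z_{α/2} + z_β = 1.960 + 1.282 = 3.242.
n = (3.242 / 0.48)² = 6.754² = 45.62.
Round up.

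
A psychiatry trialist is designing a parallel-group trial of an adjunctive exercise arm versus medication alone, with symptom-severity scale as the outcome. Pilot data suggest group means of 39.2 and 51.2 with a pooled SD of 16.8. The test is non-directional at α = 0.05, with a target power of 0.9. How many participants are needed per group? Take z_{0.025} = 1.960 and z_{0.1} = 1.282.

n = 42 per group

Cohen's d = |M₁ − M₂| / SD_pooled = |39.2 − 51.2| / 16.8 = 12.0 / 16.8 = 0.714.
For two independent groups with equal n: n = 2·((z_{α/2} + z_β) / d)².
z_{α/2} + z_β = 1.960 + 1.282 = 3.242.
n = 2 × (3.242 / 0.714)² = 2 × 4.541² = 2 × 20.62 = 41.2.
Round up to the next whole participant.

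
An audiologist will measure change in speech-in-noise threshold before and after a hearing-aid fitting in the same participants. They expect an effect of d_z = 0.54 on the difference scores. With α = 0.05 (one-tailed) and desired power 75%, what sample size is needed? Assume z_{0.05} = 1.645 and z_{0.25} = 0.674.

n = 19 pairs

For a paired (one-sample on differences) test: n = ((z_{α} + z_β) / d)².
z_{α} + z_β = 1.645 + 0.674 = 2.319.
n = (2.319 / 0.54)² = 4.294² = 18.44.
Round up.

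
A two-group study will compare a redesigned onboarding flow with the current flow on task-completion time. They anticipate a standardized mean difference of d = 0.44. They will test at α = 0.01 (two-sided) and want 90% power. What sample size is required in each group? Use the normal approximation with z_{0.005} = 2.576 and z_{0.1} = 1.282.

For two independent groups with equal n: n = 2·((z_{α/2} + z_β) / d)².
z_{α/2} + z_β = 2.576 + 1.282 = 3.858.
n = 2 × (3.858 / 0.44)² = 2 × 8.768² = 2 × 76.88 = 153.8.
Round up to the next whole participant.

n = 154 per group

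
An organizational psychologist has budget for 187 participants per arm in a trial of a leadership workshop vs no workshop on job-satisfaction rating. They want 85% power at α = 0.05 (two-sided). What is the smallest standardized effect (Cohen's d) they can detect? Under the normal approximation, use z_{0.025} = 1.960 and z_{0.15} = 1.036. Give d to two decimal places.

For two independent groups of n = 187 each: d_min = (z_{α/2} + z_β)·√(2/n).
z-sum = 1.960 + 1.036 = 2.996.
d_min = 2.996 × √(2/187) = 2.996 × 0.1034 = 0.310.

d_min ≈ 0.31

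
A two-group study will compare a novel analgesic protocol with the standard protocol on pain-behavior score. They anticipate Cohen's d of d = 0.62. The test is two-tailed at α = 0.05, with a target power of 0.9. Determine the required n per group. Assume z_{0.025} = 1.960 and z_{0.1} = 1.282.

For two independent groups with equal n: n = 2·((z_{α/2} + z_β) / d)².
z_{α/2} + z_β = 1.960 + 1.282 = 3.242.
n = 2 × (3.242 / 0.62)² = 2 × 5.229² = 2 × 27.34 = 54.7.
Round up to the next whole participant.

n = 55 per group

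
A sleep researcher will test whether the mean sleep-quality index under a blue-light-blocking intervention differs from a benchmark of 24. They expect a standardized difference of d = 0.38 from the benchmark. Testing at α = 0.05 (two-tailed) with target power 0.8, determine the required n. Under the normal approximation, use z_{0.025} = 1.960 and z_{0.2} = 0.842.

For a one-sample test: n = ((z_{α/2} + z_β) / d)².
z_{α/2} + z_β = 1.960 + 0.842 = 2.802.
n = (2.802 / 0.38)² = 7.374² = 54.37.
Round up.

n = 55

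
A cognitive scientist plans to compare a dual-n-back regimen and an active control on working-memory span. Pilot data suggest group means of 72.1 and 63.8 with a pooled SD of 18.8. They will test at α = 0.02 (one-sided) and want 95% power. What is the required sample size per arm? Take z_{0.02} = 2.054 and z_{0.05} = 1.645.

Cohen's d = |M₁ − M₂| / SD_pooled = |72.1 − 63.8| / 18.8 = 8.3 / 18.8 = 0.441.
For two independent groups with equal n: n = 2·((z_{α} + z_β) / d)².
z_{α} + z_β = 2.054 + 1.645 = 3.699.
n = 2 × (3.699 / 0.441)² = 2 × 8.388² = 2 × 70.35 = 140.7.
Round up to the next whole participant.

n = 141 per group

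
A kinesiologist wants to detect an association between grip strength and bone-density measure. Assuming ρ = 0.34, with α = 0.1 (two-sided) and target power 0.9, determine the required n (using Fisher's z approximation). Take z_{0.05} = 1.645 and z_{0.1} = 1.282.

Fisher's z: C = ½·ln((1+r)/(1−r)) = ½·ln(2.0303) = 0.3541.
n = ((z_{α/2} + z_β)/C)² + 3.
(1.645 + 1.282) / 0.3541 = 2.927 / 0.3541 = 8.266.
n = 8.266² + 3 = 68.33 + 3 = 71.3.
Round up.

n = 72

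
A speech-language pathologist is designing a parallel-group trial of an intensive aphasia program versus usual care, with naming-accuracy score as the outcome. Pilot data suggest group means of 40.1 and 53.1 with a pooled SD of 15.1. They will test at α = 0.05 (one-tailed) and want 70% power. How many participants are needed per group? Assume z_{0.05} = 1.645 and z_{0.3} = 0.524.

n = 13 per group

Cohen's d = |M₁ − M₂| / SD_pooled = |40.1 − 53.1| / 15.1 = 13.0 / 15.1 = 0.861.
For two independent groups with equal n: n = 2·((z_{α} + z_β) / d)².
z_{α} + z_β = 1.645 + 0.524 = 2.169.
n = 2 × (2.169 / 0.861)² = 2 × 2.519² = 2 × 6.35 = 12.7.
Round up to the next whole participant.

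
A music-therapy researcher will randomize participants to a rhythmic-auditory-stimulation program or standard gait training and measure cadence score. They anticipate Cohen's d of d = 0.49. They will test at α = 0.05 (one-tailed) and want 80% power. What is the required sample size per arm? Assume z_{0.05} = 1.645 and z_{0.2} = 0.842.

n = 52 per group

For two independent groups with equal n: n = 2·((z_{α} + z_β) / d)².
z_{α} + z_β = 1.645 + 0.842 = 2.487.
n = 2 × (2.487 / 0.49)² = 2 × 5.076² = 2 × 25.76 = 51.5.
Round up to the next whole participant.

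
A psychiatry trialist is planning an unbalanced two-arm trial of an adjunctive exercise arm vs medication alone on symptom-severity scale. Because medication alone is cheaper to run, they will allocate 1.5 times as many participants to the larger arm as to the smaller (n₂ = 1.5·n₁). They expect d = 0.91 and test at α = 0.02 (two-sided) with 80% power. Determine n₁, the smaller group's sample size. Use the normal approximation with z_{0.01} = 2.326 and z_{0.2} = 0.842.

n₁ = 21

With allocation ratio k = n₂/n₁ = 1.5, Var(x̄₁−x̄₂) = σ²(1/n₁ + 1/(k·n₁)) = σ²·(k+1)/(k·n₁).
So n₁ = (1 + 1/k)·((z_{α/2} + z_β)/d)² = 1.667 × (3.168/0.91)².
n₁ = 1.667 × 12.12 = 20.2.
Round up: n₁ = 21, giving n₂ = ⌈1.5 × 21⌉ = ⌈31.5⌉ = 32.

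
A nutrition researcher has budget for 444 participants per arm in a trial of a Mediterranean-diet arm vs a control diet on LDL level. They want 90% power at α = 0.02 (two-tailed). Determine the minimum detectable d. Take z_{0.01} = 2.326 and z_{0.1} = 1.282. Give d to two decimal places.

For two independent groups of n = 444 each: d_min = (z_{α/2} + z_β)·√(2/n).
z-sum = 2.326 + 1.282 = 3.608.
d_min = 3.608 × √(2/444) = 3.608 × 0.0671 = 0.242.

d_min ≈ 0.24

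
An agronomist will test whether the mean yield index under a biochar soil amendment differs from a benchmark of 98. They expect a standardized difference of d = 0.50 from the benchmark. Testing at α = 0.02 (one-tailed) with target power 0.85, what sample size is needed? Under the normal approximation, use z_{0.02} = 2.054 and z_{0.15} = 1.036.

n = 39

For a one-sample test: n = ((z_{α} + z_β) / d)².
z_{α} + z_β = 2.054 + 1.036 = 3.090.
n = (3.090 / 0.50)² = 6.180² = 38.19.
Round up.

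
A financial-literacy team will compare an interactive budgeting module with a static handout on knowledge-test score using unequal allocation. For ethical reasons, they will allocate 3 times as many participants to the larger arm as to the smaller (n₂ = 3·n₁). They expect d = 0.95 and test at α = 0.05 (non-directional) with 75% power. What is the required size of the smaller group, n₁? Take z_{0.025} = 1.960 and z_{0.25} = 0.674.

With allocation ratio k = n₂/n₁ = 3, Var(x̄₁−x̄₂) = σ²(1/n₁ + 1/(k·n₁)) = σ²·(k+1)/(k·n₁).
So n₁ = (1 + 1/k)·((z_{α/2} + z_β)/d)² = 1.333 × (2.634/0.95)².
n₁ = 1.333 × 7.69 = 10.2.
Round up: n₁ = 11, giving n₂ = 3 × 11 = 33.

n₁ = 11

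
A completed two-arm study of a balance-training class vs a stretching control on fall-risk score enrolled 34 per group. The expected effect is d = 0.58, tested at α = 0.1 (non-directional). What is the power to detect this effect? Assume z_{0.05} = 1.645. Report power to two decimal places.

power ≈ 0.77

For two equal groups, power = Φ(d·√(n/2) − z_{α/2}).
d·√(n/2) = 0.58 × √(34/2) = 0.58 × 4.123 = 2.391.
z_β = 2.391 − 1.645 = 0.746.
Power = Φ(0.746) = 0.772.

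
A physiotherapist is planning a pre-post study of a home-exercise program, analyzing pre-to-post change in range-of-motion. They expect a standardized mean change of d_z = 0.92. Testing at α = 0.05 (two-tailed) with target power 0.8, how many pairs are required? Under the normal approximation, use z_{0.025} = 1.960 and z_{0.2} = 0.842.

For a paired (one-sample on differences) test: n = ((z_{α/2} + z_β) / d)².
z_{α/2} + z_β = 1.960 + 0.842 = 2.802.
n = (2.802 / 0.92)² = 3.046² = 9.28.
Round up.

n = 10 pairs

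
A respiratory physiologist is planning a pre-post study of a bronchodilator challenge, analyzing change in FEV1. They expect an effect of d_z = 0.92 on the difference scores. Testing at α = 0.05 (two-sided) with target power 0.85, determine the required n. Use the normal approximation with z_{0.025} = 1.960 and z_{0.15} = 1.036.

n = 11 pairs

For a paired (one-sample on differences) test: n = ((z_{α/2} + z_β) / d)².
z_{α/2} + z_β = 1.960 + 1.036 = 2.996.
n = (2.996 / 0.92)² = 3.257² = 10.60.
Round up.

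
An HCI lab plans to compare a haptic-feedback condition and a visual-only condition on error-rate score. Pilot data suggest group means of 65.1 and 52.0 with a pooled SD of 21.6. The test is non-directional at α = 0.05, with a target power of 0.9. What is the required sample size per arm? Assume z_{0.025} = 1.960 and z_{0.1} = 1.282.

Cohen's d = |M₁ − M₂| / SD_pooled = |65.1 − 52.0| / 21.6 = 13.1 / 21.6 = 0.606.
For two independent groups with equal n: n = 2·((z_{α/2} + z_β) / d)².
z_{α/2} + z_β = 1.960 + 1.282 = 3.242.
n = 2 × (3.242 / 0.606)² = 2 × 5.350² = 2 × 28.62 = 57.2.
Round up to the next whole participant.

n = 58 per group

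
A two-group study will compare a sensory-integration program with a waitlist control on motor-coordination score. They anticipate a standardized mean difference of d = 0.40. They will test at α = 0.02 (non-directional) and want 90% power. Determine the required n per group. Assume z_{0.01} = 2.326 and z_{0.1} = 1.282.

For two independent groups with equal n: n = 2·((z_{α/2} + z_β) / d)².
z_{α/2} + z_β = 2.326 + 1.282 = 3.608.
n = 2 × (3.608 / 0.40)² = 2 × 9.020² = 2 × 81.36 = 162.7.
Round up to the next whole participant.

n = 163 per group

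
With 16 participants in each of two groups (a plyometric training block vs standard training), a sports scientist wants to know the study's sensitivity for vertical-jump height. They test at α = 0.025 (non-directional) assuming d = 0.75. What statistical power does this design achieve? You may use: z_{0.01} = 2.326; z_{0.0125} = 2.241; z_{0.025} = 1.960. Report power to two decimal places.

power ≈ 0.45

For two equal groups, power = Φ(d·√(n/2) − z_{α/2}).
d·√(n/2) = 0.75 × √(16/2) = 0.75 × 2.828 = 2.121.
z_β = 2.121 − 2.241 = -0.120.
Power = Φ(-0.120) = 0.452.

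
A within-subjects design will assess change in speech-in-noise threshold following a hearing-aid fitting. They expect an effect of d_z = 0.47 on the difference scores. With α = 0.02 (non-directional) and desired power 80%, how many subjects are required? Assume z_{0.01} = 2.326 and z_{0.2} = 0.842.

n = 46 pairs

For a paired (one-sample on differences) test: n = ((z_{α/2} + z_β) / d)².
z_{α/2} + z_β = 2.326 + 0.842 = 3.168.
n = (3.168 / 0.47)² = 6.740² = 45.43.
Round up.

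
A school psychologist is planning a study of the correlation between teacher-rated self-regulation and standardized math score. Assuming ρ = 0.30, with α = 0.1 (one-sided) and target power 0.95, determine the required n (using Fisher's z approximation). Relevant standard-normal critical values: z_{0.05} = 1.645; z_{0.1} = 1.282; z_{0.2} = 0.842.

n = 93

Fisher's z: C = ½·ln((1+r)/(1−r)) = ½·ln(1.8571) = 0.3095.
n = ((z_{α} + z_β)/C)² + 3.
(1.282 + 1.645) / 0.3095 = 2.927 / 0.3095 = 9.457.
n = 9.457² + 3 = 89.44 + 3 = 92.4.
Round up.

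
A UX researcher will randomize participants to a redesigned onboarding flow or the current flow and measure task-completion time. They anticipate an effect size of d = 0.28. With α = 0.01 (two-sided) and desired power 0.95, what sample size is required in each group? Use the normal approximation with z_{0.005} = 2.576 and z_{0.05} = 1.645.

For two independent groups with equal n: n = 2·((z_{α/2} + z_β) / d)².
z_{α/2} + z_β = 2.576 + 1.645 = 4.221.
n = 2 × (4.221 / 0.28)² = 2 × 15.075² = 2 × 227.26 = 454.5.
Round up to the next whole participant.

n = 455 per group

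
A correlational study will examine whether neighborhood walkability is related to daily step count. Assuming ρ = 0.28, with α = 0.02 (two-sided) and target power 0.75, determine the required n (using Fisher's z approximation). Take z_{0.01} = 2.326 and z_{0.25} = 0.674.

Fisher's z: C = ½·ln((1+r)/(1−r)) = ½·ln(1.7778) = 0.2877.
n = ((z_{α/2} + z_β)/C)² + 3.
(2.326 + 0.674) / 0.2877 = 3.000 / 0.2877 = 10.428.
n = 10.428² + 3 = 108.73 + 3 = 111.7.
Round up.

n = 112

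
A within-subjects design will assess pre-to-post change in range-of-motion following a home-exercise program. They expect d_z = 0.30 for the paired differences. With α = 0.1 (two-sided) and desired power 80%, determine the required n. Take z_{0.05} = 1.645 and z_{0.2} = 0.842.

For a paired (one-sample on differences) test: n = ((z_{α/2} + z_β) / d)².
z_{α/2} + z_β = 1.645 + 0.842 = 2.487.
n = (2.487 / 0.30)² = 8.290² = 68.72.
Round up.

n = 69 pairs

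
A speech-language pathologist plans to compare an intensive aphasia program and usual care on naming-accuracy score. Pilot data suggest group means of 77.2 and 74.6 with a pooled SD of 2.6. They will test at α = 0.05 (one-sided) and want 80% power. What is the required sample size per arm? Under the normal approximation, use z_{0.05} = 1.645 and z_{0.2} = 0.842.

n = 13 per group

Cohen's d = |M₁ − M₂| / SD_pooled = |77.2 − 74.6| / 2.6 = 2.6 / 2.6 = 1.000.
For two independent groups with equal n: n = 2·((z_{α} + z_β) / d)².
z_{α} + z_β = 1.645 + 0.842 = 2.487.
n = 2 × (2.487 / 1.000)² = 2 × 2.487² = 2 × 6.19 = 12.4.
Round up to the next whole participant.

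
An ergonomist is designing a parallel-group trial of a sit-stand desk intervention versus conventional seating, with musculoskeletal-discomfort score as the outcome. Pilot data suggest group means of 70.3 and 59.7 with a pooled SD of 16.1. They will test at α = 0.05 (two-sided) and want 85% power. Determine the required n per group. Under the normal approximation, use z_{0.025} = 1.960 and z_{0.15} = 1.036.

n = 42 per group

Cohen's d = |M₁ − M₂| / SD_pooled = |70.3 − 59.7| / 16.1 = 10.6 / 16.1 = 0.658.
For two independent groups with equal n: n = 2·((z_{α/2} + z_β) / d)².
z_{α/2} + z_β = 1.960 + 1.036 = 2.996.
n = 2 × (2.996 / 0.658)² = 2 × 4.553² = 2 × 20.73 = 41.5.
Round up to the next whole participant.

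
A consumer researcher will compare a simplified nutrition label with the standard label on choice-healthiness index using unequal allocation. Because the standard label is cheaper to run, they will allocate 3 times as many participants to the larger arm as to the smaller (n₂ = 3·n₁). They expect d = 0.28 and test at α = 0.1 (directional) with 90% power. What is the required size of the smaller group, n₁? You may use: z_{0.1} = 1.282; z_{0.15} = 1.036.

n₁ = 112

With allocation ratio k = n₂/n₁ = 3, Var(x̄₁−x̄₂) = σ²(1/n₁ + 1/(k·n₁)) = σ²·(k+1)/(k·n₁).
So n₁ = (1 + 1/k)·((z_{α} + z_β)/d)² = 1.333 × (2.564/0.28)².
n₁ = 1.333 × 83.85 = 111.8.
Round up: n₁ = 112, giving n₂ = 3 × 112 = 336.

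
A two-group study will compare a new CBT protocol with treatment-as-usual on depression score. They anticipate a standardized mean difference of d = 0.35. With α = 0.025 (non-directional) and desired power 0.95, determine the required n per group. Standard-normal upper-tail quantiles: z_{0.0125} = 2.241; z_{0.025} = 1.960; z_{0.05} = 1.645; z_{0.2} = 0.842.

n = 247 per group

For two independent groups with equal n: n = 2·((z_{α/2} + z_β) / d)².
z_{α/2} + z_β = 2.241 + 1.645 = 3.886.
n = 2 × (3.886 / 0.35)² = 2 × 11.103² = 2 × 123.27 = 246.5.
Round up to the next whole participant.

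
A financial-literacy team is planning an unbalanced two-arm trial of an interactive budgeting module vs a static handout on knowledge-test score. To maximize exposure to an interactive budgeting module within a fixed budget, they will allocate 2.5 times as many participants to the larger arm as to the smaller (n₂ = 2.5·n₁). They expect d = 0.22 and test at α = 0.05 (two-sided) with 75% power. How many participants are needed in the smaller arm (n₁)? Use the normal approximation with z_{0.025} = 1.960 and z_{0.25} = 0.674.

With allocation ratio k = n₂/n₁ = 2.5, Var(x̄₁−x̄₂) = σ²(1/n₁ + 1/(k·n₁)) = σ²·(k+1)/(k·n₁).
So n₁ = (1 + 1/k)·((z_{α/2} + z_β)/d)² = 1.400 × (2.634/0.22)².
n₁ = 1.400 × 143.35 = 200.7.
Round up: n₁ = 201, giving n₂ = ⌈2.5 × 201⌉ = ⌈502.5⌉ = 503.

n₁ = 201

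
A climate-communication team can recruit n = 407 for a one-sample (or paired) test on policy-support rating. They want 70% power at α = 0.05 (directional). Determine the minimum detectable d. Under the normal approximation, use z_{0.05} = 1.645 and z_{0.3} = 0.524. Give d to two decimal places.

For a single sample (or paired design) of n = 407: d_min = (z_{α} + z_β)/√n.
z-sum = 1.645 + 0.524 = 2.169.
d_min = 2.169 / √407 = 2.169 / 20.174 = 0.108.

d_min ≈ 0.11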